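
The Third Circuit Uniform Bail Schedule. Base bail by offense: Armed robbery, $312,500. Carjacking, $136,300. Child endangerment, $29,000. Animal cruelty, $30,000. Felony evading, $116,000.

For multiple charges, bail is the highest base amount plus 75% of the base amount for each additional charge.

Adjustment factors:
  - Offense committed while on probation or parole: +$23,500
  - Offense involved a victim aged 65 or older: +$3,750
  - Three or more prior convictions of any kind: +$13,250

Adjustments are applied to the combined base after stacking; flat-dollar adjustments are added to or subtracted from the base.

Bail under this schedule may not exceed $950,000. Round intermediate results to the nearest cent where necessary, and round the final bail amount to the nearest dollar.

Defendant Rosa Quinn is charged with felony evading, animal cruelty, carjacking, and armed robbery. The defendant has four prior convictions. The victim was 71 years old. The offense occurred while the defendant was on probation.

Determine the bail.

Base amounts from the schedule: felony evading $116,000; animal cruelty $30,000; carjacking $136,300; armed robbery $312,500.
Stacking rule: highest base plus 75% of each additional charge. Highest is armed robbery at $312,500. Additional: $116,000 × 75% = $87,000; $30,000 × 75% = $22,500; $136,300 × 75% = $102,225. Combined base = $312,500 + $211,725 = $524,225.
Offense committed while on probation or parole (+$23,500 flat): $524,225 + $23,500 = $547,725.
Offense involved a victim aged 65 or older (+$3,750 flat): $547,725 + $3,750 = $551,475.
Three or more prior convictions of any kind (+$13,250 flat): $551,475 + $13,250 = $564,725.
$564,725 is within the $950,000 maximum.

$564,725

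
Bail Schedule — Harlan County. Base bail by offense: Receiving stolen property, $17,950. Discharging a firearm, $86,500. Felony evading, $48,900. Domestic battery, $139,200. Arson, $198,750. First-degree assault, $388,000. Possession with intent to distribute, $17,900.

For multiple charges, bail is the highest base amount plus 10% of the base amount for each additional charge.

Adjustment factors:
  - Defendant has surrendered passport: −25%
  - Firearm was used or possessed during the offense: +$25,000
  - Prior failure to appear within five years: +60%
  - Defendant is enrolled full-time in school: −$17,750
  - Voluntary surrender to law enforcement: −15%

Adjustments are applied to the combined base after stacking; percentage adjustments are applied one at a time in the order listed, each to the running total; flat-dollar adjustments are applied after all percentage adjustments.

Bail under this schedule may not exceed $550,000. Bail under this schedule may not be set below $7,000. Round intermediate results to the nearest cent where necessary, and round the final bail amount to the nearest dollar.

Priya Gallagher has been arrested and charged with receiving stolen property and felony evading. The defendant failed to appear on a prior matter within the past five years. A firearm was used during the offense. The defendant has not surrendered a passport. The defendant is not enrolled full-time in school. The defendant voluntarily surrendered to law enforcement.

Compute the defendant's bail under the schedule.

Base amounts from the schedule: receiving stolen property $17,950; felony evading $48,900.
Stacking rule: highest base plus 10% of each additional charge. Highest is felony evading at $48,900. Additional: $17,950 × 10% = $1,795. Combined base = $48,900 + $1,795 = $50,695.
Prior failure to appear within five years (+60%): $50,695 × 1.6 = $81,112.
Voluntary surrender to law enforcement (−15%): $81,112 × 0.85 = $68,945.20.
Firearm was used or possessed during the offense (+$25,000 flat): $68,945.20 + $25,000 = $93,945.20.
$93,945.20 is within the $550,000 maximum.
$93,945.20 is at or above the $7,000 minimum.
Rounded to the nearest dollar: $93,945.

$93,945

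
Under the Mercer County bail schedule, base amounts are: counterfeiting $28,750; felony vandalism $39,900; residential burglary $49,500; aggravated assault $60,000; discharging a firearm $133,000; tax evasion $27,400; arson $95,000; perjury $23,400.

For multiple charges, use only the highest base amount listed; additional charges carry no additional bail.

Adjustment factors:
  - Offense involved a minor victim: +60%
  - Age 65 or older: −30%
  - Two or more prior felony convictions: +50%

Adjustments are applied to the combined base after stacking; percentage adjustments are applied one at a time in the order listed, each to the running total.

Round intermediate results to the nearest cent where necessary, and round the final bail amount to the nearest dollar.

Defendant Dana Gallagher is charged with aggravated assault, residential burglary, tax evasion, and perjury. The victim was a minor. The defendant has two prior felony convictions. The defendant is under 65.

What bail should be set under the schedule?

$144,000

Base amounts from the schedule: aggravated assault $60,000; residential burglary $49,500; tax evasion $27,400; perjury $23,400.
Stacking rule: use the highest base only. Highest is aggravated assault at $60,000. Combined base = $60,000.
Offense involved a minor victim (+60%): $60,000 × 1.6 = $96,000.
Two or more prior felony convictions (+50%): $96,000 × 1.5 = $144,000.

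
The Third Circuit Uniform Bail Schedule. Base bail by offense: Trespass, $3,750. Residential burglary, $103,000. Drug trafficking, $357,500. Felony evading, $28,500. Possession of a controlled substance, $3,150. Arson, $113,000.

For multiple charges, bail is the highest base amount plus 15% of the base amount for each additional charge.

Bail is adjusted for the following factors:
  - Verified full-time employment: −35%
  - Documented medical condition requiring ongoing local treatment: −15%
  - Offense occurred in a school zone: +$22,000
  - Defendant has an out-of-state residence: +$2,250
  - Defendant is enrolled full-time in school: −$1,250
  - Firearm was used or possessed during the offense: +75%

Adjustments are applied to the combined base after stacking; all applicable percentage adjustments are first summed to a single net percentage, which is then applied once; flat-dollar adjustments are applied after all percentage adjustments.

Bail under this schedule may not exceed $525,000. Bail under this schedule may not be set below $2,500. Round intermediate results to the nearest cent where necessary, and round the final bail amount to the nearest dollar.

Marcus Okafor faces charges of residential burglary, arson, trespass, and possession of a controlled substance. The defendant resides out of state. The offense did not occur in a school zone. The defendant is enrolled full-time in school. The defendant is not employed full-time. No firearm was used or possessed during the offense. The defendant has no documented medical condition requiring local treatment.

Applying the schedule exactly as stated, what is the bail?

Base amounts from the schedule: residential burglary $103,000; arson $113,000; trespass $3,750; possession of a controlled substance $3,150.
Stacking rule: highest base plus 15% of each additional charge. Highest is arson at $113,000. Additional: $103,000 × 15% = $15,450; $3,750 × 15% = $562.50; $3,150 × 15% = $472.50. Combined base = $113,000 + $16,485 = $129,485.
Defendant has an out-of-state residence (+$2,250 flat): $129,485 + $2,250 = $131,735.
Defendant is enrolled full-time in school (−$1,250 flat): $131,735 − $1,250 = $130,485.
$130,485 is within the $525,000 maximum.
$130,485 is at or above the $2,500 minimum.

$130,485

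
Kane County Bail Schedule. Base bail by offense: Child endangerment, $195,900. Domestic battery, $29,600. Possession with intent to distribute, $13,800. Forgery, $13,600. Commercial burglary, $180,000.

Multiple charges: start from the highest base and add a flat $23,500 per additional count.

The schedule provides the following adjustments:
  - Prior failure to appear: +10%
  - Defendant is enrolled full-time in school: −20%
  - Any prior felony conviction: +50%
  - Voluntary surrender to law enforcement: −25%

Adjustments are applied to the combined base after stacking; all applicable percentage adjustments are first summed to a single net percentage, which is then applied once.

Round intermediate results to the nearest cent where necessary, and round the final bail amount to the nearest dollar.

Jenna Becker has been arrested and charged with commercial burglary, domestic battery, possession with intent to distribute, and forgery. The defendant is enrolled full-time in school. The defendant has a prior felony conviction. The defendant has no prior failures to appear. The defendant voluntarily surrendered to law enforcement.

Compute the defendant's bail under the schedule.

$263,025

Base amounts from the schedule: commercial burglary $180,000; domestic battery $29,600; possession with intent to distribute $13,800; forgery $13,600.
Stacking rule: highest base plus $23,500 per additional charge. Highest is commercial burglary at $180,000; 3 additional charges → +$70,500. Combined base = $250,500.
Net percentage adjustment: −20% +50% −25% = +5%. $250,500 × 1.05 = $263,025.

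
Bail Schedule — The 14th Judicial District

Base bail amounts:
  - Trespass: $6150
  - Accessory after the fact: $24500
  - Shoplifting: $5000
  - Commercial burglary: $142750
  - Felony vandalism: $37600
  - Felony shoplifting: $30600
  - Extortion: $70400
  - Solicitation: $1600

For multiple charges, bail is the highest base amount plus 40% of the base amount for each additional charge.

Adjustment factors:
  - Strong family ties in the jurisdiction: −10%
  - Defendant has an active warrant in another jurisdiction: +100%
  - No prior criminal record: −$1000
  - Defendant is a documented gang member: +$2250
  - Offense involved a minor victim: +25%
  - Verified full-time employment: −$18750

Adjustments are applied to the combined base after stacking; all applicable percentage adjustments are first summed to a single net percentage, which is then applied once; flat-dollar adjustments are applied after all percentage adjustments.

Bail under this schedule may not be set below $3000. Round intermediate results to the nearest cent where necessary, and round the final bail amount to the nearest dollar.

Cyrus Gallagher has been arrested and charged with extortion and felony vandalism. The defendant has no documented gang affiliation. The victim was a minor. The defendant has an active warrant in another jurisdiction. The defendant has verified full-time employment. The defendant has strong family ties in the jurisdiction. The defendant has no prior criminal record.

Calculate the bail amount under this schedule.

Base amounts from the schedule: extortion $70400; felony vandalism $37600.
Stacking rule: highest base plus 40% of each additional charge. Highest is extortion at $70400. Additional: $37600 × 40% = $15040. Combined base = $70400 + $15040 = $85440.
Net percentage adjustment: −10% +100% +25% = +115%. $85440 × 2.15 = $183696.
No prior criminal record (−$1000 flat): $183696 − $1000 = $182696.
Verified full-time employment (−$18750 flat): $182696 − $18750 = $163946.
$163946 is at or above the $3000 minimum.

$163946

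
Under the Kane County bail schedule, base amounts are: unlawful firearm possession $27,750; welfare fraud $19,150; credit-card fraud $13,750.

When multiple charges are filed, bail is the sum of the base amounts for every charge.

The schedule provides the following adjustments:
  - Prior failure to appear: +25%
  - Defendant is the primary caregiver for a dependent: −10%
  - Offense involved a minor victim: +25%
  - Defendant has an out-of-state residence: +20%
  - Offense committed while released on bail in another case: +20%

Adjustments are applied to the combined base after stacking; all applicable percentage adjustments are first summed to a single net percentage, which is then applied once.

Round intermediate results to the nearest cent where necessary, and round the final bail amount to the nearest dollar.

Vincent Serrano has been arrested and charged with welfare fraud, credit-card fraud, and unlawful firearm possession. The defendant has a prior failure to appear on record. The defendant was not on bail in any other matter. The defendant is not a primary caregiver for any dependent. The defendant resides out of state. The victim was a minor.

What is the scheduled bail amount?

Base amounts from the schedule: welfare fraud $19,150; credit-card fraud $13,750; unlawful firearm possession $27,750.
Stacking rule: sum of all bases. $19,150 + $13,750 + $27,750 = $60,650.
Net percentage adjustment: +25% +25% +20% = +70%. $60,650 × 1.7 = $103,105.

$103,105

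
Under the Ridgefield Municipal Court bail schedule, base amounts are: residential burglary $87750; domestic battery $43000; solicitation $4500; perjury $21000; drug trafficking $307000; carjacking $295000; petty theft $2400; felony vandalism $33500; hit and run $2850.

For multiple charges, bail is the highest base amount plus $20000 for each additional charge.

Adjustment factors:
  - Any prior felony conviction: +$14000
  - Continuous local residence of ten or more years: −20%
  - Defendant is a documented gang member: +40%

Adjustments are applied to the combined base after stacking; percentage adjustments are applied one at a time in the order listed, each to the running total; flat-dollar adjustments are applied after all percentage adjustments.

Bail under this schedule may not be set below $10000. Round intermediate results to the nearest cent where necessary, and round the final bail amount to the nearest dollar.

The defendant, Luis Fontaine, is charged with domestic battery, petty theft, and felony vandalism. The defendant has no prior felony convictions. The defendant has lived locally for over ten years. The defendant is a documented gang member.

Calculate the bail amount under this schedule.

$92960

Base amounts from the schedule: domestic battery $43000; petty theft $2400; felony vandalism $33500.
Stacking rule: highest base plus $20000 per additional charge. Highest is domestic battery at $43000; 2 additional charges → +$40000. Combined base = $83000.
Continuous local residence of ten or more years (−20%): $83000 × 0.8 = $66400.
Defendant is a documented gang member (+40%): $66400 × 1.4 = $92960.
$92960 is at or above the $10000 minimum.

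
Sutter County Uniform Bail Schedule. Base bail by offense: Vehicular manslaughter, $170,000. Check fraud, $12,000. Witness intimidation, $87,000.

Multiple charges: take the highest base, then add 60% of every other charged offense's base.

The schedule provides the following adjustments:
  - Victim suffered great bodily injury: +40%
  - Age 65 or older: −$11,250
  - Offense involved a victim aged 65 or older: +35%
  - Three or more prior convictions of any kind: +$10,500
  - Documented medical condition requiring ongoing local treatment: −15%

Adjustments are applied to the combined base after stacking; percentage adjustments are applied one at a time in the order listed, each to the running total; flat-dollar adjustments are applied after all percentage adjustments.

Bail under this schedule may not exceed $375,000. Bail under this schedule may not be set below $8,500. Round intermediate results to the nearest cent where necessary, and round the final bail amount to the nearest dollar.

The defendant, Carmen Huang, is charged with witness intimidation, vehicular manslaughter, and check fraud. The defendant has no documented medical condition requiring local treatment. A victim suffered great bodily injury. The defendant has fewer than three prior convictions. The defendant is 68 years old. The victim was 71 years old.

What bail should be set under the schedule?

$375,000

Base amounts from the schedule: witness intimidation $87,000; vehicular manslaughter $170,000; check fraud $12,000.
Stacking rule: highest base plus 60% of each additional charge. Highest is vehicular manslaughter at $170,000. Additional: $87,000 × 60% = $52,200; $12,000 × 60% = $7,200. Combined base = $170,000 + $59,400 = $229,400.
Victim suffered great bodily injury (+40%): $229,400 × 1.4 = $321,160.
Offense involved a victim aged 65 or older (+35%): $321,160 × 1.35 = $433,566.
Age 65 or older (−$11,250 flat): $433,566 − $11,250 = $422,316.
Result $422,316 exceeds the maximum of $375,000; bail is capped at $375,000.
$375,000 is at or above the $8,500 minimum.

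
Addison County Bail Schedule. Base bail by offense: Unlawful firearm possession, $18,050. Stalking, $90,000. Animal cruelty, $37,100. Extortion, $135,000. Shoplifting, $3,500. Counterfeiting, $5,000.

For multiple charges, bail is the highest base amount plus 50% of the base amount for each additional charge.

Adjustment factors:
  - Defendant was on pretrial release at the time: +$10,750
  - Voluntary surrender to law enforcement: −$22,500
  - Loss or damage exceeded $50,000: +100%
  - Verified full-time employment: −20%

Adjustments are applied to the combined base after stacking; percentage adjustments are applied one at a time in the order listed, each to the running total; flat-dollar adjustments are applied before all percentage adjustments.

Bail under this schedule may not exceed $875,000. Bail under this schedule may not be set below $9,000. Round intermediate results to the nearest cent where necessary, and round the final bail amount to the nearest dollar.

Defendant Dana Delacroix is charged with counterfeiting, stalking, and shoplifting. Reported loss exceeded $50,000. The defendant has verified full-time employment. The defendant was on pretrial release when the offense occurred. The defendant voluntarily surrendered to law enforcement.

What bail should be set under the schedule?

$132,000

Base amounts from the schedule: counterfeiting $5,000; stalking $90,000; shoplifting $3,500.
Stacking rule: highest base plus 50% of each additional charge. Highest is stalking at $90,000. Additional: $5,000 × 50% = $2,500; $3,500 × 50% = $1,750. Combined base = $90,000 + $4,250 = $94,250.
Defendant was on pretrial release at the time (+$10,750 flat): $94,250 + $10,750 = $105,000.
Voluntary surrender to law enforcement (−$22,500 flat): $105,000 − $22,500 = $82,500.
Loss or damage exceeded $50,000 (+100%): $82,500 × 2 = $165,000.
Verified full-time employment (−20%): $165,000 × 0.8 = $132,000.
$132,000 is within the $875,000 maximum.
$132,000 is at or above the $9,000 minimum.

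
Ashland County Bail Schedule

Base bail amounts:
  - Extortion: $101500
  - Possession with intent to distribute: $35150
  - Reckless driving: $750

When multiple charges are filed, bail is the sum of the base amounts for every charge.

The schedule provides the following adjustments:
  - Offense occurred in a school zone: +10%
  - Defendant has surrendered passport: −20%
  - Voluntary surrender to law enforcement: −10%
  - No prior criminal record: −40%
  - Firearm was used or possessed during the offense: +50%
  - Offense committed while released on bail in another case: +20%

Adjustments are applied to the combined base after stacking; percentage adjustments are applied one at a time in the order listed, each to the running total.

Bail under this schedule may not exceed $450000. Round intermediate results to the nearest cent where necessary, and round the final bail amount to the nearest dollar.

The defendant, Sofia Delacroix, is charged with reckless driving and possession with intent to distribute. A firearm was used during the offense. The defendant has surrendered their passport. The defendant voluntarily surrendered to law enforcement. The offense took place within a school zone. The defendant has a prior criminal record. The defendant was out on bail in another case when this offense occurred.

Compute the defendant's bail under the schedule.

Base amounts from the schedule: reckless driving $750; possession with intent to distribute $35150.
Stacking rule: sum of all bases. $750 + $35150 = $35900.
Offense occurred in a school zone (+10%): $35900 × 1.1 = $39490.
Defendant has surrendered passport (−20%): $39490 × 0.8 = $31592.
Voluntary surrender to law enforcement (−10%): $31592 × 0.9 = $28432.80.
Firearm was used or possessed during the offense (+50%): $28432.80 × 1.5 = $42649.20.
Offense committed while released on bail in another case (+20%): $42649.20 × 1.2 = $51179.04.
$51179.04 is within the $450000 maximum.
Rounded to the nearest dollar: $51179.

$51179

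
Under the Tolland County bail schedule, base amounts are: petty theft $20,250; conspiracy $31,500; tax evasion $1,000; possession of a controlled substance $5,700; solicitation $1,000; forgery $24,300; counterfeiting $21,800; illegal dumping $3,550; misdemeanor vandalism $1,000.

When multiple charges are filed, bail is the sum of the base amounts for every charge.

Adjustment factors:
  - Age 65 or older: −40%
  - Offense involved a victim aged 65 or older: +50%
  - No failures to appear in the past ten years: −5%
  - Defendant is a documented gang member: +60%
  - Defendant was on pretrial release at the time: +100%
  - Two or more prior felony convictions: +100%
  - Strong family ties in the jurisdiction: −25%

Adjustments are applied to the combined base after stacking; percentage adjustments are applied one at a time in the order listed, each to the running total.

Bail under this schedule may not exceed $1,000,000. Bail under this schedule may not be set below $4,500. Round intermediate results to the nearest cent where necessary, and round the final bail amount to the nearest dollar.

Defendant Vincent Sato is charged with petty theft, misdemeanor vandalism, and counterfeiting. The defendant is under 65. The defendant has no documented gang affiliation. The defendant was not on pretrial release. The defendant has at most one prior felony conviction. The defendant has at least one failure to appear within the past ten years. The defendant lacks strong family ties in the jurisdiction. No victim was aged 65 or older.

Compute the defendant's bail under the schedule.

Base amounts from the schedule: petty theft $20,250; misdemeanor vandalism $1,000; counterfeiting $21,800.
Stacking rule: sum of all bases. $20,250 + $1,000 + $21,800 = $43,050.
No adjustment factors apply to this defendant.
$43,050 is within the $1,000,000 maximum.
$43,050 is at or above the $4,500 minimum.

$43,050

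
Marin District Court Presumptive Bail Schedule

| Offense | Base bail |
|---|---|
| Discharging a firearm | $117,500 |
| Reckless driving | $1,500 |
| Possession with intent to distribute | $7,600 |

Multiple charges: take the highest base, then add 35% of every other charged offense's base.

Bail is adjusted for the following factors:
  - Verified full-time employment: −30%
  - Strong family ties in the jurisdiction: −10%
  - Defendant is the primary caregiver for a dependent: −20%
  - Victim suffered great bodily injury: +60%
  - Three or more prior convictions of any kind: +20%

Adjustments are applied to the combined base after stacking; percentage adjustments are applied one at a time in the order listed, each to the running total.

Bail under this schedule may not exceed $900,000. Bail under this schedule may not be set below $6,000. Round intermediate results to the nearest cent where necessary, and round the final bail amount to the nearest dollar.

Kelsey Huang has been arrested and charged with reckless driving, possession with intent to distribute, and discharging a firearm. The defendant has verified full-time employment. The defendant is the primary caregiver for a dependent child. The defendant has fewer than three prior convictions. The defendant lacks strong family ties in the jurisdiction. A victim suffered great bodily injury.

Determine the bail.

$108,134

Base amounts from the schedule: reckless driving $1,500; possession with intent to distribute $7,600; discharging a firearm $117,500.
Stacking rule: highest base plus 35% of each additional charge. Highest is discharging a firearm at $117,500. Additional: $1,500 × 35% = $525; $7,600 × 35% = $2,660. Combined base = $117,500 + $3,185 = $120,685.
Verified full-time employment (−30%): $120,685 × 0.7 = $84,479.50.
Defendant is the primary caregiver for a dependent (−20%): $84,479.50 × 0.8 = $67,583.60.
Victim suffered great bodily injury (+60%): $67,583.60 × 1.6 = $108,133.76.
$108,133.76 is within the $900,000 maximum.
$108,133.76 is at or above the $6,000 minimum.
Rounded to the nearest dollar: $108,134.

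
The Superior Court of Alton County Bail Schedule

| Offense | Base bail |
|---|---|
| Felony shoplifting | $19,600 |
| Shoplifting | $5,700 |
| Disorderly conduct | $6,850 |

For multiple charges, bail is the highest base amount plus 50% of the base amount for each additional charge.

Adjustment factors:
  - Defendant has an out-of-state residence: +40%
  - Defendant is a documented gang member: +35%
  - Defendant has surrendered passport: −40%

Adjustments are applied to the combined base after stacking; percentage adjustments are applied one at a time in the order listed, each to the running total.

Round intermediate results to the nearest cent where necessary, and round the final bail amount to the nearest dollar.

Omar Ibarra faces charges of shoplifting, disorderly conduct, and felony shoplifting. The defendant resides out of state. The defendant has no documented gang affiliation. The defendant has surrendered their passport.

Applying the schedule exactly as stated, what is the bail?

$21,735

Base amounts from the schedule: shoplifting $5,700; disorderly conduct $6,850; felony shoplifting $19,600.
Stacking rule: highest base plus 50% of each additional charge. Highest is felony shoplifting at $19,600. Additional: $5,700 × 50% = $2,850; $6,850 × 50% = $3,425. Combined base = $19,600 + $6,275 = $25,875.
Defendant has an out-of-state residence (+40%): $25,875 × 1.4 = $36,225.
Defendant has surrendered passport (−40%): $36,225 × 0.6 = $21,735.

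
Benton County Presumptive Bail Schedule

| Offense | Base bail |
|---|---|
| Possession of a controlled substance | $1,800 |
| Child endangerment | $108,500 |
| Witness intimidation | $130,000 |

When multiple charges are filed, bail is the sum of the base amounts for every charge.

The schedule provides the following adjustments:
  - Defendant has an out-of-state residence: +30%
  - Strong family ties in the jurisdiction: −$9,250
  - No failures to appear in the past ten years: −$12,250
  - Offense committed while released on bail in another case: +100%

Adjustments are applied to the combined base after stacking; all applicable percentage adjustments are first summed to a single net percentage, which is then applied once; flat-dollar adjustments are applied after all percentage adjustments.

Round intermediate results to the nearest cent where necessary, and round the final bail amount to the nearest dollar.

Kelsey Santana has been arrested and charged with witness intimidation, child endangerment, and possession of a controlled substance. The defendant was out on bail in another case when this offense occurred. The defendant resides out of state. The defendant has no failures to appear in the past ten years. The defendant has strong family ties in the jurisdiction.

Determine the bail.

$531,190

Base amounts from the schedule: witness intimidation $130,000; child endangerment $108,500; possession of a controlled substance $1,800.
Stacking rule: sum of all bases. $130,000 + $108,500 + $1,800 = $240,300.
Net percentage adjustment: +30% +100% = +130%. $240,300 × 2.3 = $552,690.
Strong family ties in the jurisdiction (−$9,250 flat): $552,690 − $9,250 = $543,440.
No failures to appear in the past ten years (−$12,250 flat): $543,440 − $12,250 = $531,190.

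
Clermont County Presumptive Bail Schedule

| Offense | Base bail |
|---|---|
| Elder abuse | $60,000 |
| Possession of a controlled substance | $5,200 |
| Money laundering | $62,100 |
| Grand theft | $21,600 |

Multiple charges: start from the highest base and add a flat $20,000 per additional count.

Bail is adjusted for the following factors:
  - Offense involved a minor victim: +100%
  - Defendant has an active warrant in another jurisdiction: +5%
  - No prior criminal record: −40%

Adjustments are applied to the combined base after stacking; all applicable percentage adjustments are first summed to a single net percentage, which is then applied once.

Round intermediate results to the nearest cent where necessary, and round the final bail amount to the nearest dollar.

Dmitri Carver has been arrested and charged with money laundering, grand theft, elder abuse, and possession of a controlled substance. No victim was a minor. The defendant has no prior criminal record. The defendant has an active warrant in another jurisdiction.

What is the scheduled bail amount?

$79,365

Base amounts from the schedule: money laundering $62,100; grand theft $21,600; elder abuse $60,000; possession of a controlled substance $5,200.
Stacking rule: highest base plus $20,000 per additional charge. Highest is money laundering at $62,100; 3 additional charges → +$60,000. Combined base = $122,100.
Net percentage adjustment: +5% −40% = −35%. $122,100 × 0.65 = $79,365.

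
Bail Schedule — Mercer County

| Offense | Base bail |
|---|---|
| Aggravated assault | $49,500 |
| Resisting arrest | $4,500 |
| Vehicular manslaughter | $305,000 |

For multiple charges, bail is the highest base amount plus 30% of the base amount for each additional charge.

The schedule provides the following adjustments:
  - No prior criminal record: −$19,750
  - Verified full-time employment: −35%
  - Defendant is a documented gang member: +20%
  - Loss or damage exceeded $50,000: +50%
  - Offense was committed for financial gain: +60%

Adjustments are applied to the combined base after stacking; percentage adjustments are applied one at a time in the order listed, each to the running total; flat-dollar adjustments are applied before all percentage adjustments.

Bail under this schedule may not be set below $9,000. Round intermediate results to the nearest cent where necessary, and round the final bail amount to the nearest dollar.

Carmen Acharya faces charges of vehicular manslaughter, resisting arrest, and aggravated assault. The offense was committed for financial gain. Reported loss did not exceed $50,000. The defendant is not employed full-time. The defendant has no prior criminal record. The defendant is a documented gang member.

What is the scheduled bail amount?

$578,784

Base amounts from the schedule: vehicular manslaughter $305,000; resisting arrest $4,500; aggravated assault $49,500.
Stacking rule: highest base plus 30% of each additional charge. Highest is vehicular manslaughter at $305,000. Additional: $4,500 × 30% = $1,350; $49,500 × 30% = $14,850. Combined base = $305,000 + $16,200 = $321,200.
No prior criminal record (−$19,750 flat): $321,200 − $19,750 = $301,450.
Defendant is a documented gang member (+20%): $301,450 × 1.2 = $361,740.
Offense was committed for financial gain (+60%): $361,740 × 1.6 = $578,784.
$578,784 is at or above the $9,000 minimum.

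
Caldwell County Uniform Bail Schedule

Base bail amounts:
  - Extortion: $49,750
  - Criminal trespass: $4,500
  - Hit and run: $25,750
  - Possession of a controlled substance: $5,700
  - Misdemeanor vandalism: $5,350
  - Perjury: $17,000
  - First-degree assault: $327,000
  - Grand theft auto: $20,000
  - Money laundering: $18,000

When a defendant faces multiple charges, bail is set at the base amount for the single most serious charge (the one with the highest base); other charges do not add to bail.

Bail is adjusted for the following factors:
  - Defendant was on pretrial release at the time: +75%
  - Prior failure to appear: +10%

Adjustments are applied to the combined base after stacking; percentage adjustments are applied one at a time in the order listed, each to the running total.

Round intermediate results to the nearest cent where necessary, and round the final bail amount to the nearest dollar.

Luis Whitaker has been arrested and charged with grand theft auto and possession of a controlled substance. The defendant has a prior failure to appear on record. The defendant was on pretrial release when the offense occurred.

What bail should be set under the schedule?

$38,500

Base amounts from the schedule: grand theft auto $20,000; possession of a controlled substance $5,700.
Stacking rule: use the highest base only. Highest is grand theft auto at $20,000. Combined base = $20,000.
Defendant was on pretrial release at the time (+75%): $20,000 × 1.75 = $35,000.
Prior failure to appear (+10%): $35,000 × 1.1 = $38,500.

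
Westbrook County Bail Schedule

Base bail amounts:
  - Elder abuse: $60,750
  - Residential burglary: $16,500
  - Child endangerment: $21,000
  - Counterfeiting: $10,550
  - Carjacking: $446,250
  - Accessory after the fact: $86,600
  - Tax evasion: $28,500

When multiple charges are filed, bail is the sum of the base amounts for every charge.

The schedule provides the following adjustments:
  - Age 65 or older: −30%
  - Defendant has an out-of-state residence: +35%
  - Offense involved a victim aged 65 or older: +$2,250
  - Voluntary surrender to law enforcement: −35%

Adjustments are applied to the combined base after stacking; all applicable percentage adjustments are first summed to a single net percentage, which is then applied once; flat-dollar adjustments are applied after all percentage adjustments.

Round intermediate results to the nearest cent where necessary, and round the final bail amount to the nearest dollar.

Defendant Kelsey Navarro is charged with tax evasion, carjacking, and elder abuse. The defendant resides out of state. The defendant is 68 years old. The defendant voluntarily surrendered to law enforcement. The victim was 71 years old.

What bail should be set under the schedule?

$377,100

Base amounts from the schedule: tax evasion $28,500; carjacking $446,250; elder abuse $60,750.
Stacking rule: sum of all bases. $28,500 + $446,250 + $60,750 = $535,500.
Net percentage adjustment: −30% +35% −35% = −30%. $535,500 × 0.7 = $374,850.
Offense involved a victim aged 65 or older (+$2,250 flat): $374,850 + $2,250 = $377,100.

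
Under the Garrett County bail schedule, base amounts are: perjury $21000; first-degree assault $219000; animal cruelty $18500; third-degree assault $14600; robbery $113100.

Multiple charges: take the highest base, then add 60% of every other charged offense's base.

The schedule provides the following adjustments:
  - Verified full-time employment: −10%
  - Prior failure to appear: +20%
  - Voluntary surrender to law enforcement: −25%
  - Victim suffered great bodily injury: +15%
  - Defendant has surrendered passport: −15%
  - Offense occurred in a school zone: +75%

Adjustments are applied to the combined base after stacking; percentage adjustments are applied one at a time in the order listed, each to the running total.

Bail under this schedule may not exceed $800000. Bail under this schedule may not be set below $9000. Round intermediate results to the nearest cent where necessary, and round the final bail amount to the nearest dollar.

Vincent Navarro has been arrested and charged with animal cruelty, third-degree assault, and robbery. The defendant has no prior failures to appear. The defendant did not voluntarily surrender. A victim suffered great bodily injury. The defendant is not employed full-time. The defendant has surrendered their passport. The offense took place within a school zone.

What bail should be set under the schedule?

Base amounts from the schedule: animal cruelty $18500; third-degree assault $14600; robbery $113100.
Stacking rule: highest base plus 60% of each additional charge. Highest is robbery at $113100. Additional: $18500 × 60% = $11100; $14600 × 60% = $8760. Combined base = $113100 + $19860 = $132960.
Victim suffered great bodily injury (+15%): $132960 × 1.15 = $152904.
Defendant has surrendered passport (−15%): $152904 × 0.85 = $129968.40.
Offense occurred in a school zone (+75%): $129968.40 × 1.75 = $227444.70.
$227444.70 is within the $800000 maximum.
$227444.70 is at or above the $9000 minimum.
Rounded to the nearest dollar: $227445.

$227445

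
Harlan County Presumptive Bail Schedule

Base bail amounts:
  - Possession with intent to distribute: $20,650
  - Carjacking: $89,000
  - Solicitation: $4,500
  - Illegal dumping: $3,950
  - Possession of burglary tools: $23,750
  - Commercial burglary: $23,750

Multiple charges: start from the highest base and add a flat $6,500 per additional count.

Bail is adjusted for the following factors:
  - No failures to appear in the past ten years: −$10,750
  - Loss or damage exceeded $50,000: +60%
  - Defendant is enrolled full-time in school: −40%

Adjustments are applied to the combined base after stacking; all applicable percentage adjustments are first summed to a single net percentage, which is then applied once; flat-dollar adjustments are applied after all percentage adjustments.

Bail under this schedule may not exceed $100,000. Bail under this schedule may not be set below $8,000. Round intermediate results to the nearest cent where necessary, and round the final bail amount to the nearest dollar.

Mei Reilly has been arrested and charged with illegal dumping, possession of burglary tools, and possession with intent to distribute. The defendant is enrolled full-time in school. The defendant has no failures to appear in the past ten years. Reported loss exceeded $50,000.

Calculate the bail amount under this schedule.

Base amounts from the schedule: illegal dumping $3,950; possession of burglary tools $23,750; possession with intent to distribute $20,650.
Stacking rule: highest base plus $6,500 per additional charge. Highest is possession of burglary tools at $23,750; 2 additional charges → +$13,000. Combined base = $36,750.
Net percentage adjustment: +60% −40% = +20%. $36,750 × 1.2 = $44,100.
No failures to appear in the past ten years (−$10,750 flat): $44,100 − $10,750 = $33,350.
$33,350 is within the $100,000 maximum.
$33,350 is at or above the $8,000 minimum.

$33,350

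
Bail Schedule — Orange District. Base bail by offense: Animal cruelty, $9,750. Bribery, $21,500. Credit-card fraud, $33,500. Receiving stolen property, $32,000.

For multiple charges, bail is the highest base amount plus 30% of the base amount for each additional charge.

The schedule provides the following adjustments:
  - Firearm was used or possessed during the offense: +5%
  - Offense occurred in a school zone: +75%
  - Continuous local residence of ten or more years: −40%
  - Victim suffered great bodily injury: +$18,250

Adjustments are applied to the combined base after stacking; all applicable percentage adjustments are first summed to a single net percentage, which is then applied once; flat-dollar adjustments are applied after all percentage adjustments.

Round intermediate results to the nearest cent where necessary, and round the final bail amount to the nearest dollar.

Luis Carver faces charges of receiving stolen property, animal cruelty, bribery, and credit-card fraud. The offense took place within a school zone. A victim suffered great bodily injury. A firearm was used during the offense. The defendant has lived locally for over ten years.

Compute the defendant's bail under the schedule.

Base amounts from the schedule: receiving stolen property $32,000; animal cruelty $9,750; bribery $21,500; credit-card fraud $33,500.
Stacking rule: highest base plus 30% of each additional charge. Highest is credit-card fraud at $33,500. Additional: $32,000 × 30% = $9,600; $9,750 × 30% = $2,925; $21,500 × 30% = $6,450. Combined base = $33,500 + $18,975 = $52,475.
Net percentage adjustment: +5% +75% −40% = +40%. $52,475 × 1.4 = $73,465.
Victim suffered great bodily injury (+$18,250 flat): $73,465 + $18,250 = $91,715.

$91,715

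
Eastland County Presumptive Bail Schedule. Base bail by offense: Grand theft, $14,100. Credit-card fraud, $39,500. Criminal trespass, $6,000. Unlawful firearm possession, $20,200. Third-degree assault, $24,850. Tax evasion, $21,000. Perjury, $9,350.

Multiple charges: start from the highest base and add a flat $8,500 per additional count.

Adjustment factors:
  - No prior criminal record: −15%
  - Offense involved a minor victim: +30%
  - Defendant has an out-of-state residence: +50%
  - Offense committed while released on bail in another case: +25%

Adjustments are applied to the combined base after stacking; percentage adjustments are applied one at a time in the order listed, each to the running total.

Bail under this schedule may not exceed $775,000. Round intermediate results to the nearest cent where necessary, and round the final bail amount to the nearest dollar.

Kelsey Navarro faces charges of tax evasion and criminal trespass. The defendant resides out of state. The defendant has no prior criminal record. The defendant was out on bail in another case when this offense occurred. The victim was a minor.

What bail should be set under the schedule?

Base amounts from the schedule: tax evasion $21,000; criminal trespass $6,000.
Stacking rule: highest base plus $8,500 per additional charge. Highest is tax evasion at $21,000; 1 additional charge → +$8,500. Combined base = $29,500.
No prior criminal record (−15%): $29,500 × 0.85 = $25,075.
Offense involved a minor victim (+30%): $25,075 × 1.3 = $32,597.50.
Defendant has an out-of-state residence (+50%): $32,597.50 × 1.5 = $48,896.25.
Offense committed while released on bail in another case (+25%): $48,896.25 × 1.25 = $61,120.31.
$61,120.31 is within the $775,000 maximum.
Rounded to the nearest dollar: $61,120.

$61,120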